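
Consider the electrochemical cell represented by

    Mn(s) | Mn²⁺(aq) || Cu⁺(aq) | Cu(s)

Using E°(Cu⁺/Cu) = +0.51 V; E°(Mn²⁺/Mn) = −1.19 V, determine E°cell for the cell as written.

By convention the left-hand electrode in cell notation is the anode (oxidation) and the right-hand electrode is the cathode (reduction).
E°cell = E°(right) − E°(left) = +0.51 − (−1.19) = +1.70 V.

+1.70 V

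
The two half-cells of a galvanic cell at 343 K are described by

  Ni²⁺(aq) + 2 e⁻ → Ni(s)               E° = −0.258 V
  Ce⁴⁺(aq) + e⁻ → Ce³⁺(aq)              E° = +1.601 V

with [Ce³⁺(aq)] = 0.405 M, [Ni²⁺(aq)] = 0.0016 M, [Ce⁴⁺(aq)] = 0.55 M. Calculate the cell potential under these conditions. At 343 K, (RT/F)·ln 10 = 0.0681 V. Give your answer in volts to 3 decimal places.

+1.963 V

Ce⁴⁺/Ce³⁺ is reduced (cathode, E° = +1.601 V) and Ni²⁺/Ni is oxidized (anode).
E°cell = +1.601 − (−0.258) = +1.859 V, with n = 2 electrons transferred.
For the overall reaction 2 Ce⁴⁺(aq) + Ni(s) → 2 Ce³⁺(aq) + Ni²⁺(aq), Q = ([Ce³⁺(aq)]^2·[Ni²⁺(aq)]) / [Ce⁴⁺(aq)]^2 = 0.000868, giving log Q = −3.062.
By the Nernst equation, E = +1.859 − (0.0681/2)·(−3.062) = +1.963 V.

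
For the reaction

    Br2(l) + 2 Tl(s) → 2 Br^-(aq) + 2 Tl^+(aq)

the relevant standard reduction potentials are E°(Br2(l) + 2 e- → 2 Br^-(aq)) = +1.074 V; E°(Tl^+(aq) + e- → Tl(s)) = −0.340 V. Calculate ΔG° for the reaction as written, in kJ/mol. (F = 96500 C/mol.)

−273 kJ/mol

In the reaction as written Br2(l) is reduced, so the Br₂/Br⁻ couple is the cathode and Tl⁺/Tl is the anode.
E°cell = +1.074 − (−0.340) = +1.414 V; balancing electrons gives n = 2.
ΔG° = −nFE°cell = −(2)(96500)(+1.414) J/mol = −273 kJ/mol.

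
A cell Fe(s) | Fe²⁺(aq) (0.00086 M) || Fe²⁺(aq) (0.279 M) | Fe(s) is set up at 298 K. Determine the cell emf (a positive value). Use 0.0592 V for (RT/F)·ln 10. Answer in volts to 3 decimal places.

For a concentration cell E°cell = 0, since both electrodes use the same couple.
The compartment with the higher Fe²⁺(aq) concentration (0.279 M) acts as the cathode; ions are reduced there and produced at the dilute (0.00086 M) anode.
With n = 2, Ecell = −(0.0592/2)·log([dilute]/[conc]) = −(0.0592/2)·log(0.00086/0.279) = +0.074 V.

0.074 V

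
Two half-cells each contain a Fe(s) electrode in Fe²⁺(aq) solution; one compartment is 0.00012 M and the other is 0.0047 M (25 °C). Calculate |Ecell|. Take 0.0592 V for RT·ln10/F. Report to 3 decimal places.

For a concentration cell E°cell = 0, since both electrodes use the same couple.
The compartment with the higher Fe²⁺(aq) concentration (0.0047 M) acts as the cathode; ions are reduced there and produced at the dilute (0.00012 M) anode.
With n = 2, Ecell = −(0.0592/2)·log([dilute]/[conc]) = −(0.0592/2)·log(0.00012/0.0047) = +0.047 V.

0.047 V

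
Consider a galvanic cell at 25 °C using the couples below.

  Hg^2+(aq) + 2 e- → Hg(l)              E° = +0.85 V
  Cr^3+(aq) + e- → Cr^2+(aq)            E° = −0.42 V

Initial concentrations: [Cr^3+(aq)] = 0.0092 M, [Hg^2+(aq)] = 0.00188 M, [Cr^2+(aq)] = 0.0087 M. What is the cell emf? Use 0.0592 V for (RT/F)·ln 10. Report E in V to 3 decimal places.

Hg²⁺/Hg is reduced (cathode, E° = +0.85 V) and Cr³⁺/Cr²⁺ is oxidized (anode).
E°cell = E°cat − E°an = +0.85 − (−0.42) = +1.27 V; n = 2.
For the overall reaction Hg^2+(aq) + 2 Cr^2+(aq) → Hg(l) + 2 Cr^3+(aq), Q = [Cr^3+(aq)]^2 / ([Hg^2+(aq)]·[Cr^2+(aq)]^2) = 595, giving log Q = 2.774.
By the Nernst equation, E = +1.27 − (0.0592/2)·(2.774) = +1.188 V.

+1.188 V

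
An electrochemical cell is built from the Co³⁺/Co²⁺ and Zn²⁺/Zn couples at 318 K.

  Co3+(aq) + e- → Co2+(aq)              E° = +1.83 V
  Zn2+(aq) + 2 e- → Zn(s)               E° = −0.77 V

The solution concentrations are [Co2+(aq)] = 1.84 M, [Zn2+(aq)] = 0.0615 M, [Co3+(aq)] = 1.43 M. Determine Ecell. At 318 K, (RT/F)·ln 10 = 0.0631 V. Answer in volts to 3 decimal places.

Since E°(Co³⁺/Co²⁺) > E°(Zn²⁺/Zn), Co³⁺/Co²⁺ serves as the cathode.
The standard potential is +1.83 − (−0.77) = +2.60 V and the balanced reaction transfers n = 2 electrons.
Balancing gives 2 Co3+(aq) + Zn(s) → 2 Co2+(aq) + Zn2+(aq); hence Q = ([Co2+(aq)]^2·[Zn2+(aq)]) / [Co3+(aq)]^2 = 0.102 (log Q = −0.992).
E = E° − (0.0631/n)·log Q = +2.60 − (0.0631/2)(−0.992) = +2.631 V.

+2.631 V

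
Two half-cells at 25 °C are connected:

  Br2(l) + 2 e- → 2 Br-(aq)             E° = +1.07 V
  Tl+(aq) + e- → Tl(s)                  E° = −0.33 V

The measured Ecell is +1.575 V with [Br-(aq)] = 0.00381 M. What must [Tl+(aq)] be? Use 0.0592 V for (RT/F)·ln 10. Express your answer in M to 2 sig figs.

With Br₂/Br⁻ at the cathode and Tl⁺/Tl at the anode, E°cell = +1.07 − (−0.33) = +1.40 V (n = 2).
Since E = E° − (0.0592/n)·log Q, log Q = n(E° − E)/0.0592 = −5.912.
The balanced reaction is Br2(l) + 2 Tl(s) → 2 Br-(aq) + 2 Tl+(aq), so Q = [Br-(aq)]^2·[Tl+(aq)]^2.
Substituting the known concentrations and solving, log [Tl+(aq)] = −0.537 and [Tl+(aq)] = 0.29 M.

0.29 M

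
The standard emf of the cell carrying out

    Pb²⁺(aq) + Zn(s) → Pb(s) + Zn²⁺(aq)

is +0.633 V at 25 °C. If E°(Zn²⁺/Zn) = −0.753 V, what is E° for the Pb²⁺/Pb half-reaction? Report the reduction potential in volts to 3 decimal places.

In the reaction as written the Pb²⁺/Pb couple is reduced (cathode) and Zn²⁺/Zn is oxidized (anode), so E°cell = E°(Pb²⁺/Pb) − E°(Zn²⁺/Zn).
E°(Pb²⁺/Pb) = E°cell + E°(anode) = +0.633 + (−0.753) = −0.120 V.

−0.120 V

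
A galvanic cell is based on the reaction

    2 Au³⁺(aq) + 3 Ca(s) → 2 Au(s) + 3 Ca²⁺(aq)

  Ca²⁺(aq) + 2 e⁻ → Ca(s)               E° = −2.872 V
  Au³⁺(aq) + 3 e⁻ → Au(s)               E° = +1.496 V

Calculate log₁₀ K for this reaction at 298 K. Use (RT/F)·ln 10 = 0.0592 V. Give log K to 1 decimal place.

log K = 442.7

The Au³⁺/Au couple is reduced (cathode); E°cell = +1.496 − (−2.872) = +4.368 V with n = 6.
At equilibrium E = 0, so log K = nE°cell / 0.0592 = (6)(+4.368) / 0.0592 = 442.7.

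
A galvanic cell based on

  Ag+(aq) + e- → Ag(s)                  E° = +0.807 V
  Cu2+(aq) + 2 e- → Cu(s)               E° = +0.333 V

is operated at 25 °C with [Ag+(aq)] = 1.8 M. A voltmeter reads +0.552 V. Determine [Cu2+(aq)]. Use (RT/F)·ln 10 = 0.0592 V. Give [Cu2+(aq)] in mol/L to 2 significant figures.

0.0075 M

Ag⁺/Ag is the cathode (higher E°); E°cell = +0.807 − (+0.333) = +0.474 V with n = 2.
Rearranging E = E° − (0.0592/n)·log Q gives log Q = 2(+0.474 − (+0.552))/0.0592 = −2.635.
The balanced reaction is 2 Ag+(aq) + Cu(s) → 2 Ag(s) + Cu2+(aq), so Q = [Cu2+(aq)] / [Ag+(aq)]^2.
Isolating [Cu2+(aq)] in Q = 10^{−2.635} yields log [Cu2+(aq)] = −2.124, i.e. 0.0075 M.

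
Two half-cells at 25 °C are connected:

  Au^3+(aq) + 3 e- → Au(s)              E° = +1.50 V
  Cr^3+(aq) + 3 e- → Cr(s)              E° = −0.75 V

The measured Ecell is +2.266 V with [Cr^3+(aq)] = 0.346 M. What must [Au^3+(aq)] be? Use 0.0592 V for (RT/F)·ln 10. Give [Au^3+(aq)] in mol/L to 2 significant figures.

2.2 M

With Au³⁺/Au at the cathode and Cr³⁺/Cr at the anode, E°cell = +1.50 − (−0.75) = +2.25 V (n = 3).
Rearranging E = E° − (0.0592/n)·log Q gives log Q = 3(+2.25 − (+2.266))/0.0592 = −0.811.
Balancing electrons gives Au^3+(aq) + Cr(s) → Au(s) + Cr^3+(aq); thus Q = [Cr^3+(aq)] / [Au^3+(aq)].
Isolating [Au^3+(aq)] in Q = 10^{−0.811} yields log [Au^3+(aq)] = 0.350, i.e. 2.2 M.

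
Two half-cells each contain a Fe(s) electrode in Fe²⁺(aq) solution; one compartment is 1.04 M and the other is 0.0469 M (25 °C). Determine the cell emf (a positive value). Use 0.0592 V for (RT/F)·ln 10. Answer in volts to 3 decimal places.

For a concentration cell E°cell = 0, since both electrodes use the same couple.
The compartment with the higher Fe²⁺(aq) concentration (1.04 M) acts as the cathode; ions are reduced there and produced at the dilute (0.0469 M) anode.
With n = 2, Ecell = −(0.0592/2)·log([dilute]/[conc]) = −(0.0592/2)·log(0.0469/1.04) = +0.040 V.

0.040 V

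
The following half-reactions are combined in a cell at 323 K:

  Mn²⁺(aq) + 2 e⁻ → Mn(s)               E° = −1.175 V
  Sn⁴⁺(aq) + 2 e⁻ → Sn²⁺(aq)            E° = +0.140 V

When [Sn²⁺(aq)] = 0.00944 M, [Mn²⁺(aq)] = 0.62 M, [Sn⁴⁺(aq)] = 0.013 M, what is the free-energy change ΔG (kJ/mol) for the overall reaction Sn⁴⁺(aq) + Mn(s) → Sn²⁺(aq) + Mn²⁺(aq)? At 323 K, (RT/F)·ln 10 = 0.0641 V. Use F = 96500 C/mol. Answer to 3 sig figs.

−256 kJ/mol

E°cell = +0.140 − (−1.175) = +1.315 V; the balanced reaction transfers n = 2 electrons.
Here Q = ([Sn²⁺(aq)]·[Mn²⁺(aq)]) / [Sn⁴⁺(aq)] = 0.45 (log Q = −0.347), giving E = +1.315 − (0.0641/2)·(−0.347) = +1.3261 V.
ΔG = −nFE = −(2)(96500)(+1.3261) J/mol = −256 kJ/mol.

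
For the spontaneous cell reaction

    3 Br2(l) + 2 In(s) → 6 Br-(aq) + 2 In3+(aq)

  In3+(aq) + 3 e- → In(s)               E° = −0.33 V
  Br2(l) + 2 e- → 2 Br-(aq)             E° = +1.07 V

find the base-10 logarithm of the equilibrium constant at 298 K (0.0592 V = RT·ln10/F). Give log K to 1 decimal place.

The Br₂/Br⁻ couple is reduced (cathode); E°cell = +1.07 − (−0.33) = +1.40 V with n = 6.
At equilibrium E = 0, so log K = nE°cell / 0.0592 = (6)(+1.40) / 0.0592 = 141.9.

log K = 141.9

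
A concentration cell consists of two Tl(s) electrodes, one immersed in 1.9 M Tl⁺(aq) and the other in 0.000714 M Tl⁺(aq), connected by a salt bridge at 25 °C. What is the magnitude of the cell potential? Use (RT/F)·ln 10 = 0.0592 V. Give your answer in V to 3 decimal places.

For a concentration cell E°cell = 0, since both electrodes use the same couple.
The compartment with the higher Tl⁺(aq) concentration (1.9 M) acts as the cathode; ions are reduced there and produced at the dilute (0.000714 M) anode.
With n = 1, Ecell = −(0.0592/1)·log([dilute]/[conc]) = −(0.0592/1)·log(0.000714/1.9) = +0.203 V.

0.203 V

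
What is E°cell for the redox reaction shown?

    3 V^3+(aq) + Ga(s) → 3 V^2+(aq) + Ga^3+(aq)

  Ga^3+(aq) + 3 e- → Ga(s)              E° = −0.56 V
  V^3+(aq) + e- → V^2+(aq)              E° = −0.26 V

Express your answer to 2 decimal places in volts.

V^3+(aq) gains electrons, so the V³⁺/V²⁺ couple is the cathode; the Ga³⁺/Ga couple is the anode.
E°cell = E°(cathode) − E°(anode) = −0.26 − (−0.56) = +0.30 V.

+0.30 V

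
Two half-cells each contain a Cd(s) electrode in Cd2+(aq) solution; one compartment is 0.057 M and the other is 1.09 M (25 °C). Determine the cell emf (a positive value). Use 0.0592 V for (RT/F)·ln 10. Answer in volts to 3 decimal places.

0.038 V

For a concentration cell E°cell = 0, since both electrodes use the same couple.
The compartment with the higher Cd2+(aq) concentration (1.09 M) acts as the cathode; ions are reduced there and produced at the dilute (0.057 M) anode.
With n = 2, Ecell = −(0.0592/2)·log([dilute]/[conc]) = −(0.0592/2)·log(0.057/1.09) = +0.038 V.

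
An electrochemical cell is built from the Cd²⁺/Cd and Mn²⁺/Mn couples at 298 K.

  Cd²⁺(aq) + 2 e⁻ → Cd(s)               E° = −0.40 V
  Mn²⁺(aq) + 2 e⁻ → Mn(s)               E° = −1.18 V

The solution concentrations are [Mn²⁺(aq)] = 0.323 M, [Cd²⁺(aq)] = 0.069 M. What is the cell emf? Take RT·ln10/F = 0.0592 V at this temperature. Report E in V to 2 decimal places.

Since E°(Cd²⁺/Cd) > E°(Mn²⁺/Mn), Cd²⁺/Cd serves as the cathode.
E°cell = E°cat − E°an = −0.40 − (−1.18) = +0.78 V; n = 2.
For the overall reaction Cd²⁺(aq) + Mn(s) → Cd(s) + Mn²⁺(aq), Q = [Mn²⁺(aq)] / [Cd²⁺(aq)] = 4.68, giving log Q = 0.670.
By the Nernst equation, E = +0.78 − (0.0592/2)·(0.670) = +0.76 V.

+0.76 V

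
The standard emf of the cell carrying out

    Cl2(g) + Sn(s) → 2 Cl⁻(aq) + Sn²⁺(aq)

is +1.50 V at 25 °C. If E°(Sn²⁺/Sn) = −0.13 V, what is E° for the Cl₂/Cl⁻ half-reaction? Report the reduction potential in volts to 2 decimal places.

+1.37 V

In the reaction as written the Cl₂/Cl⁻ couple is reduced (cathode) and Sn²⁺/Sn is oxidized (anode), so E°cell = E°(Cl₂/Cl⁻) − E°(Sn²⁺/Sn).
E°(Cl₂/Cl⁻) = E°cell + E°(anode) = +1.50 + (−0.13) = +1.37 V.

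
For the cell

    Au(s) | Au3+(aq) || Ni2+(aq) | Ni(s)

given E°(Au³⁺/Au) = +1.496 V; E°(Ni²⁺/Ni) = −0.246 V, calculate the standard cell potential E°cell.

By convention the left-hand electrode in cell notation is the anode (oxidation) and the right-hand electrode is the cathode (reduction).
E°cell = E°(right) − E°(left) = −0.246 − (+1.496) = −1.742 V.
The negative sign shows that, as written, the cell would require an external voltage to drive the reaction.

−1.742 V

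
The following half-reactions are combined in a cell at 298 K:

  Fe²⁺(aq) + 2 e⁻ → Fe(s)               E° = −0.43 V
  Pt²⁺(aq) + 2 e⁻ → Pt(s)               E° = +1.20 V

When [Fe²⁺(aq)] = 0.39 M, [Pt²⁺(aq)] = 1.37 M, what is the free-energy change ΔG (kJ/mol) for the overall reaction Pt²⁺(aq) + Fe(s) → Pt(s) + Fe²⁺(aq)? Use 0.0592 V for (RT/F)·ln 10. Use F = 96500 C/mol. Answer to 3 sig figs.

E°cell = +1.20 − (−0.43) = +1.63 V; the balanced reaction transfers n = 2 electrons.
Q = [Fe²⁺(aq)] / [Pt²⁺(aq)] = 0.285, so log Q = −0.546 and E = +1.63 − (0.0592/2)(−0.546) = +1.6462 V.
Finally ΔG = −nFE = −(2)(96500 C/mol)(+1.6462 V) = −318 kJ/mol.

−318 kJ/mol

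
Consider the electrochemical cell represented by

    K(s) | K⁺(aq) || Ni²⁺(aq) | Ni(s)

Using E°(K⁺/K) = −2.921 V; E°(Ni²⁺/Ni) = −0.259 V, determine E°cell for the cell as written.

+2.662 V

By convention the left-hand electrode in cell notation is the anode (oxidation) and the right-hand electrode is the cathode (reduction).
E°cell = E°(right) − E°(left) = −0.259 − (−2.921) = +2.662 V.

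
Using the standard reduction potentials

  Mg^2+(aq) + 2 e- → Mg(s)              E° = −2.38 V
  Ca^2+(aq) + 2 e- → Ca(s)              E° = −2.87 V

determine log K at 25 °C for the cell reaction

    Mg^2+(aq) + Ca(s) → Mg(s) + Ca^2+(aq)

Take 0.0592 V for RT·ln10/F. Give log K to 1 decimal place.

The Mg²⁺/Mg couple is reduced (cathode); E°cell = −2.38 − (−2.87) = +0.49 V with n = 2.
At equilibrium E = 0, so log K = nE°cell / 0.0592 = (2)(+0.49) / 0.0592 = 16.6.

log K = 16.6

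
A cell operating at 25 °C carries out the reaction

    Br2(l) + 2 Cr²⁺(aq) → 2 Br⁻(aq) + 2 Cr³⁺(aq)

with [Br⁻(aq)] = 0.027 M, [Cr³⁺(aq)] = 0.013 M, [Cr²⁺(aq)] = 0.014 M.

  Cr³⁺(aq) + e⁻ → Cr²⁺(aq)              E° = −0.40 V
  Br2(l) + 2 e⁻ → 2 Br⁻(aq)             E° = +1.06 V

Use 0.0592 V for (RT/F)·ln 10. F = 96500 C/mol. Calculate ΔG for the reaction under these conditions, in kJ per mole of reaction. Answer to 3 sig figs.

−300 kJ/mol

The standard cell potential is +1.06 − (−0.40) = +1.46 V, with n = 2 electrons in the balanced equation.
Here Q = ([Br⁻(aq)]^2·[Cr³⁺(aq)]^2) / [Cr²⁺(aq)]^2 = 0.000629 (log Q = −3.202), giving E = +1.46 − (0.0592/2)·(−3.202) = +1.5548 V.
Finally ΔG = −nFE = −(2)(96500 C/mol)(+1.5548 V) = −300 kJ/mol.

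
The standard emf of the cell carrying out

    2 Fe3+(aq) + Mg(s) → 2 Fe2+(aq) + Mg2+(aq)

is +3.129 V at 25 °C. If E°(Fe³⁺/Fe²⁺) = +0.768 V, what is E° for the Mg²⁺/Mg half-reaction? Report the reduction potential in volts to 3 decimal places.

−2.361 V

In the reaction as written the Fe³⁺/Fe²⁺ couple is reduced (cathode) and Mg²⁺/Mg is oxidized (anode), so E°cell = E°(Fe³⁺/Fe²⁺) − E°(Mg²⁺/Mg).
E°(Mg²⁺/Mg) = E°(cathode) − E°cell = +0.768 − (+3.129) = −2.361 V.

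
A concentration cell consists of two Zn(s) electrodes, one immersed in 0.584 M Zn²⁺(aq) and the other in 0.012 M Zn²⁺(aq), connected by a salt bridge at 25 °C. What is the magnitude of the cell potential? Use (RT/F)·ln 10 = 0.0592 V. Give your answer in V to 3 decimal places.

0.050 V

For a concentration cell E°cell = 0, since both electrodes use the same couple.
The compartment with the higher Zn²⁺(aq) concentration (0.584 M) acts as the cathode; ions are reduced there and produced at the dilute (0.012 M) anode.
With n = 2, Ecell = −(0.0592/2)·log([dilute]/[conc]) = −(0.0592/2)·log(0.012/0.584) = +0.050 V.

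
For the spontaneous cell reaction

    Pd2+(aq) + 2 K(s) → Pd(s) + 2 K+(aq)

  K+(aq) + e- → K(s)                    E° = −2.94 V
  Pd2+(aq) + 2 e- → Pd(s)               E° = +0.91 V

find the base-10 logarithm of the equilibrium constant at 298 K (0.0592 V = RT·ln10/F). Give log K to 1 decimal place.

log K = 130.1

The Pd²⁺/Pd couple is reduced (cathode); E°cell = +0.91 − (−2.94) = +3.85 V with n = 2.
At equilibrium E = 0, so log K = nE°cell / 0.0592 = (2)(+3.85) / 0.0592 = 130.1.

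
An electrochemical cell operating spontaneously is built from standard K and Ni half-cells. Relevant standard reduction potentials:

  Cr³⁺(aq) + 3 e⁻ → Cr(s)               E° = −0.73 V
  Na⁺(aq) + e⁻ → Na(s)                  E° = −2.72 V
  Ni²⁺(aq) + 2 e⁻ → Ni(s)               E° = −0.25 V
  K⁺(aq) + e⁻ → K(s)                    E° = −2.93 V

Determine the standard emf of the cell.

+2.68 V

The Ni²⁺/Ni couple has the higher E°, so Ni ion is reduced (cathode) and K is oxidized (anode).
E°cell = E°(cathode) − E°(anode) = −0.25 − (−2.93) = +2.68 V.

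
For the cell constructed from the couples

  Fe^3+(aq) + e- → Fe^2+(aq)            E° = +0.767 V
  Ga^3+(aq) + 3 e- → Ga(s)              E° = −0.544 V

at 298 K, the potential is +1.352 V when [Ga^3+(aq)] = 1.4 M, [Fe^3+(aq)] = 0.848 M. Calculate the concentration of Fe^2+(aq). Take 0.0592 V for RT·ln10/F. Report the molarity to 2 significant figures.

With Fe³⁺/Fe²⁺ at the cathode and Ga³⁺/Ga at the anode, E°cell = +0.767 − (−0.544) = +1.311 V (n = 3).
Rearranging E = E° − (0.0592/n)·log Q gives log Q = 3(+1.311 − (+1.352))/0.0592 = −2.078.
For 3 Fe^3+(aq) + Ga(s) → 3 Fe^2+(aq) + Ga^3+(aq), the reaction quotient is Q = ([Fe^2+(aq)]^3·[Ga^3+(aq)]) / [Fe^3+(aq)]^3.
Isolating [Fe^2+(aq)] in Q = 10^{−2.078} yields log [Fe^2+(aq)] = −0.813, i.e. 0.15 M.

0.15 M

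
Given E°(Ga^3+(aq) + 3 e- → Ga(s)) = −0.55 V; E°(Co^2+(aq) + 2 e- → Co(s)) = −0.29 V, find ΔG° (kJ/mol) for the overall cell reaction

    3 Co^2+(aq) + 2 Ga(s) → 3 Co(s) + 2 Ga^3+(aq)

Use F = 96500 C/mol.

In the reaction as written Co^2+(aq) is reduced, so the Co²⁺/Co couple is the cathode and Ga³⁺/Ga is the anode.
E°cell = −0.29 − (−0.55) = +0.26 V; balancing electrons gives n = 6.
ΔG° = −nFE°cell = −(6)(96500)(+0.26) J/mol = −151 kJ/mol.

−151 kJ/mol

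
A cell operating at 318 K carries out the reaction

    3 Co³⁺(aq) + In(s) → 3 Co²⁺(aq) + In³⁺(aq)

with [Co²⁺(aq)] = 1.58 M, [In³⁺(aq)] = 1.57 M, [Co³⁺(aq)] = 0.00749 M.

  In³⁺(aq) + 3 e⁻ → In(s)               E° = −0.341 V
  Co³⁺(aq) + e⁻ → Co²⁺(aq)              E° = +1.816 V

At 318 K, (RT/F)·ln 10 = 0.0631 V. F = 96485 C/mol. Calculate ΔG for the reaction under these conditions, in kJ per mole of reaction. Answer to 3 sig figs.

E°cell = +1.816 − (−0.341) = +2.157 V; the balanced reaction transfers n = 3 electrons.
Q = ([Co²⁺(aq)]^3·[In³⁺(aq)]) / [Co³⁺(aq)]^3 = 1.47×10^7, so log Q = 7.168 and E = +2.157 − (0.0631/3)(7.168) = +2.0062 V.
Then ΔG = −nFE = −3 × 96485 × +2.0062 J/mol = −581 kJ/mol.

−581 kJ/mol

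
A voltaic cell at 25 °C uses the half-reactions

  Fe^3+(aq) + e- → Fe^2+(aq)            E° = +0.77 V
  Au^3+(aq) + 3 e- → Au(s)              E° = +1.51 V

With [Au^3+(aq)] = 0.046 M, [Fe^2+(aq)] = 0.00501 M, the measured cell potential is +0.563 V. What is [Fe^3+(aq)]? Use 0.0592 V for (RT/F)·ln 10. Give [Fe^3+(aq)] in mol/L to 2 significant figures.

1.8 M

With Au³⁺/Au at the cathode and Fe³⁺/Fe²⁺ at the anode, E°cell = +1.51 − (+0.77) = +0.74 V (n = 3).
Rearranging E = E° − (0.0592/n)·log Q gives log Q = 3(+0.74 − (+0.563))/0.0592 = 8.970.
The balanced reaction is Au^3+(aq) + 3 Fe^2+(aq) → Au(s) + 3 Fe^3+(aq), so Q = [Fe^3+(aq)]^3 / ([Au^3+(aq)]·[Fe^2+(aq)]^3).
Substituting the known concentrations and solving, log [Fe^3+(aq)] = 0.244 and [Fe^3+(aq)] = 1.8 M.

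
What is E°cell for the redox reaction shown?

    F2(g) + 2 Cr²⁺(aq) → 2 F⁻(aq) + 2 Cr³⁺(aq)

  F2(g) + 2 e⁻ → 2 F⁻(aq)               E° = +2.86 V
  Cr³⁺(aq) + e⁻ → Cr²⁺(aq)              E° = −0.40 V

+3.26 V

In the reaction as written, F2(g) is reduced (cathode) and Cr³⁺(aq) is produced by oxidation at the anode.
E°cell = E°(cathode) − E°(anode) = +2.86 − (−0.40) = +3.26 V.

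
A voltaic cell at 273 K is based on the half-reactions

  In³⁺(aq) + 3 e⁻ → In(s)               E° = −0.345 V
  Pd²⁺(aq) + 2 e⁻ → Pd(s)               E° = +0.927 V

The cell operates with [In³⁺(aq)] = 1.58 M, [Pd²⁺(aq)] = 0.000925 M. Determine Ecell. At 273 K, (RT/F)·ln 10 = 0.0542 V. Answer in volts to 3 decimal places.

Since E°(Pd²⁺/Pd) > E°(In³⁺/In), Pd²⁺/Pd serves as the cathode.
The standard potential is +0.927 − (−0.345) = +1.272 V and the balanced reaction transfers n = 6 electrons.
Balancing gives 3 Pd²⁺(aq) + 2 In(s) → 3 Pd(s) + 2 In³⁺(aq); hence Q = [In³⁺(aq)]^2 / [Pd²⁺(aq)]^3 = 3.15×10^9 (log Q = 9.499).
Applying E = E° − (RT ln10/nF)·log Q gives +1.272 − (0.0542/6)(9.499) = +1.186 V.

+1.186 V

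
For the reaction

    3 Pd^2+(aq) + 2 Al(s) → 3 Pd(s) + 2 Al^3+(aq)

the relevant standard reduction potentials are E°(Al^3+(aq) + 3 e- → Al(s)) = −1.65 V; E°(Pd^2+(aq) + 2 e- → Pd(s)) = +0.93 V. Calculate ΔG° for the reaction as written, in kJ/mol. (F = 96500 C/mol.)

−1494 kJ/mol

In the reaction as written Pd^2+(aq) is reduced, so the Pd²⁺/Pd couple is the cathode and Al³⁺/Al is the anode.
E°cell = +0.93 − (−1.65) = +2.58 V; balancing electrons gives n = 6.
ΔG° = −nFE°cell = −(6)(96500)(+2.58) J/mol = −1494 kJ/mol.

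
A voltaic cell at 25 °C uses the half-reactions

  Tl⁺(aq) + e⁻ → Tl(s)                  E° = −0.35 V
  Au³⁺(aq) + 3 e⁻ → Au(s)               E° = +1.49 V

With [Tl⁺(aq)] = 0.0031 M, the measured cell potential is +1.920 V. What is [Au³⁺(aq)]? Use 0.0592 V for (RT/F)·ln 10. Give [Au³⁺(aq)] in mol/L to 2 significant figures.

The Au³⁺/Au couple has the larger reduction potential, so it is the cathode: E°cell = +1.49 − (−0.35) = +1.84 V and n = 3.
From the Nernst equation, log Q = n(E° − E)/0.0592 = 3·(+1.84 − (+1.920))/0.0592 = −4.054.
Balancing electrons gives Au³⁺(aq) + 3 Tl(s) → Au(s) + 3 Tl⁺(aq); thus Q = [Tl⁺(aq)]^3 / [Au³⁺(aq)].
Isolating [Au³⁺(aq)] in Q = 10^{−4.054} yields log [Au³⁺(aq)] = −3.472, i.e. 0.00034 M.

0.00034 M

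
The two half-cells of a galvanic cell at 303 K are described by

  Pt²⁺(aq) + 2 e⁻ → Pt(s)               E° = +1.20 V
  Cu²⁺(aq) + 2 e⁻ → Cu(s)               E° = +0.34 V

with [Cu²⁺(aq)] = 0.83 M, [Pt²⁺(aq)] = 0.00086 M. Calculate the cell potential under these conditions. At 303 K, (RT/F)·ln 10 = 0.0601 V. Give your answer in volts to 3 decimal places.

Since E°(Pt²⁺/Pt) > E°(Cu²⁺/Cu), Pt²⁺/Pt serves as the cathode.
E°cell = +1.20 − (+0.34) = +0.86 V, with n = 2 electrons transferred.
The balanced reaction is Pt²⁺(aq) + Cu(s) → Pt(s) + Cu²⁺(aq), so Q = [Cu²⁺(aq)] / [Pt²⁺(aq)] = 965 and log Q = 2.985.
By the Nernst equation, E = +0.86 − (0.0601/2)·(2.985) = +0.770 V.

+0.770 V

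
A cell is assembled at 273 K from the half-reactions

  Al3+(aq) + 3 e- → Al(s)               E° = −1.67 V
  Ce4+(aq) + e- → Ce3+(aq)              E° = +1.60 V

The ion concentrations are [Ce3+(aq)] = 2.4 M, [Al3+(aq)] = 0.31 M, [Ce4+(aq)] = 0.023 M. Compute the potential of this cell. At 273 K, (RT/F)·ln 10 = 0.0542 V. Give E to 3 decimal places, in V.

Ce⁴⁺/Ce³⁺ is reduced (cathode, E° = +1.60 V) and Al³⁺/Al is oxidized (anode).
E°cell = E°cat − E°an = +1.60 − (−1.67) = +3.27 V; n = 3.
Balancing gives 3 Ce4+(aq) + Al(s) → 3 Ce3+(aq) + Al3+(aq); hence Q = ([Ce3+(aq)]^3·[Al3+(aq)]) / [Ce4+(aq)]^3 = 3.52×10^5 (log Q = 5.547).
E = E° − (0.0542/n)·log Q = +3.27 − (0.0542/3)(5.547) = +3.170 V.

+3.170 V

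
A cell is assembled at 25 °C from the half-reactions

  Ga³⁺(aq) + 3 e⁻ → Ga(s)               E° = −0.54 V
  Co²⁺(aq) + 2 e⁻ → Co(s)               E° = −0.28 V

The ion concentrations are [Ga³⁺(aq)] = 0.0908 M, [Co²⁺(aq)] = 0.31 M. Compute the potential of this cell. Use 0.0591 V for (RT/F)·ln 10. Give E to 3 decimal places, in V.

Co²⁺/Co is reduced (cathode, E° = −0.28 V) and Ga³⁺/Ga is oxidized (anode).
E°cell = E°cat − E°an = −0.28 − (−0.54) = +0.26 V; n = 6.
For the overall reaction 3 Co²⁺(aq) + 2 Ga(s) → 3 Co(s) + 2 Ga³⁺(aq), Q = [Ga³⁺(aq)]^2 / [Co²⁺(aq)]^3 = 0.277, giving log Q = −0.558.
Applying E = E° − (RT ln10/nF)·log Q gives +0.26 − (0.0591/6)(−0.558) = +0.265 V.

+0.265 V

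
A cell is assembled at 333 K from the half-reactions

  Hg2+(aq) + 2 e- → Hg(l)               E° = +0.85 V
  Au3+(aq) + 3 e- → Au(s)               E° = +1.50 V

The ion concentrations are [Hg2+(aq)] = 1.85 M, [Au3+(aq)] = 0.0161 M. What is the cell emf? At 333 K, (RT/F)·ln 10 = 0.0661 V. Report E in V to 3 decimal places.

Au³⁺/Au is reduced (cathode, E° = +1.50 V) and Hg²⁺/Hg is oxidized (anode).
The standard potential is +1.50 − (+0.85) = +0.65 V and the balanced reaction transfers n = 6 electrons.
The balanced reaction is 2 Au3+(aq) + 3 Hg(l) → 2 Au(s) + 3 Hg2+(aq), so Q = [Hg2+(aq)]^3 / [Au3+(aq)]^2 = 2.44×10^4 and log Q = 4.388.
E = E° − (0.0661/n)·log Q = +0.65 − (0.0661/6)(4.388) = +0.602 V.

+0.602 V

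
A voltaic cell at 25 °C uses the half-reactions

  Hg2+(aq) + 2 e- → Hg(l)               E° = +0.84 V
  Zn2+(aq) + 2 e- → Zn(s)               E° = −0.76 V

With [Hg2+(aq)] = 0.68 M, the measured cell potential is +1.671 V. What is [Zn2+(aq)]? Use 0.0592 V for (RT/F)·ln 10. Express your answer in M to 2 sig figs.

The Hg²⁺/Hg couple has the larger reduction potential, so it is the cathode: E°cell = +0.84 − (−0.76) = +1.60 V and n = 2.
From the Nernst equation, log Q = n(E° − E)/0.0592 = 2·(+1.60 − (+1.671))/0.0592 = −2.399.
The balanced reaction is Hg2+(aq) + Zn(s) → Hg(l) + Zn2+(aq), so Q = [Zn2+(aq)] / [Hg2+(aq)].
Solving for the unknown gives log [Zn2+(aq)] = −2.566, so [Zn2+(aq)] ≈ 0.0027 M.

0.0027 M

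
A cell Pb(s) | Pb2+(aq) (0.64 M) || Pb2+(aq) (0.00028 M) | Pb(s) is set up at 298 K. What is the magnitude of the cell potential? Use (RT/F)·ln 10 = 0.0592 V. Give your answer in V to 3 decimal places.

0.099 V

For a concentration cell E°cell = 0, since both electrodes use the same couple.
The compartment with the higher Pb2+(aq) concentration (0.64 M) acts as the cathode; ions are reduced there and produced at the dilute (0.00028 M) anode.
With n = 2, Ecell = −(0.0592/2)·log([dilute]/[conc]) = −(0.0592/2)·log(0.00028/0.64) = +0.099 V.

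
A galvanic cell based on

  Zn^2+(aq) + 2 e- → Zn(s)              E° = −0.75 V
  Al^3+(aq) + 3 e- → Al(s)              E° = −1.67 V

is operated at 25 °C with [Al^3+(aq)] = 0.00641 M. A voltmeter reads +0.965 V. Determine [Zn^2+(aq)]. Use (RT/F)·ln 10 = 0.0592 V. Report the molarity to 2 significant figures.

1.1 M

With Zn²⁺/Zn at the cathode and Al³⁺/Al at the anode, E°cell = −0.75 − (−1.67) = +0.92 V (n = 6).
From the Nernst equation, log Q = n(E° − E)/0.0592 = 6·(+0.92 − (+0.965))/0.0592 = −4.561.
For 3 Zn^2+(aq) + 2 Al(s) → 3 Zn(s) + 2 Al^3+(aq), the reaction quotient is Q = [Al^3+(aq)]^2 / [Zn^2+(aq)]^3.
Isolating [Zn^2+(aq)] in Q = 10^{−4.561} yields log [Zn^2+(aq)] = 0.058, i.e. 1.1 M.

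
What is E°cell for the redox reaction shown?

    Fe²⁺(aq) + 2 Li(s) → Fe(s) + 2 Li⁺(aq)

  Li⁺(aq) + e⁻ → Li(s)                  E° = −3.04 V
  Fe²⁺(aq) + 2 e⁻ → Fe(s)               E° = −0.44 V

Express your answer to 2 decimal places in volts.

Fe²⁺(aq) gains electrons, so the Fe²⁺/Fe couple is the cathode; the Li⁺/Li couple is the anode.
E°cell = E°(cathode) − E°(anode) = −0.44 − (−3.04) = +2.60 V.
The positive value indicates the reaction is spontaneous as written.

+2.60 V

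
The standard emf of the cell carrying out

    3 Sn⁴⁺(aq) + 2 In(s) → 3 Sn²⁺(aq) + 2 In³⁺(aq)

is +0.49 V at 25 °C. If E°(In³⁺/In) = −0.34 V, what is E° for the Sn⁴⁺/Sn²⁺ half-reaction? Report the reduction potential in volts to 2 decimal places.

In the reaction as written the Sn⁴⁺/Sn²⁺ couple is reduced (cathode) and In³⁺/In is oxidized (anode), so E°cell = E°(Sn⁴⁺/Sn²⁺) − E°(In³⁺/In).
E°(Sn⁴⁺/Sn²⁺) = E°cell + E°(anode) = +0.49 + (−0.34) = +0.15 V.

+0.15 V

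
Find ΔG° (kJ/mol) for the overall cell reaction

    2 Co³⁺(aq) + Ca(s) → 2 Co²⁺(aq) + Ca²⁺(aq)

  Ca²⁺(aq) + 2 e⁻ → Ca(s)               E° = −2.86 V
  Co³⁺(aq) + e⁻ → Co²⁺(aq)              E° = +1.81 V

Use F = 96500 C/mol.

−901 kJ/mol

In the reaction as written Co³⁺(aq) is reduced, so the Co³⁺/Co²⁺ couple is the cathode and Ca²⁺/Ca is the anode.
E°cell = +1.81 − (−2.86) = +4.67 V; balancing electrons gives n = 2.
ΔG° = −nFE°cell = −(2)(96500)(+4.67) J/mol = −901 kJ/mol.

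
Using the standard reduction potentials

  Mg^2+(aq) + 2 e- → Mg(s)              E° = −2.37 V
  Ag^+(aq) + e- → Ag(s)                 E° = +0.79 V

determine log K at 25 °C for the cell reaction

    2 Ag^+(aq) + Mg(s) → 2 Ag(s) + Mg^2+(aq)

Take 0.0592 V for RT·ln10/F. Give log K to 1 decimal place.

The Ag⁺/Ag couple is reduced (cathode); E°cell = +0.79 − (−2.37) = +3.16 V with n = 2.
At equilibrium E = 0, so log K = nE°cell / 0.0592 = (2)(+3.16) / 0.0592 = 106.8.

log K = 106.8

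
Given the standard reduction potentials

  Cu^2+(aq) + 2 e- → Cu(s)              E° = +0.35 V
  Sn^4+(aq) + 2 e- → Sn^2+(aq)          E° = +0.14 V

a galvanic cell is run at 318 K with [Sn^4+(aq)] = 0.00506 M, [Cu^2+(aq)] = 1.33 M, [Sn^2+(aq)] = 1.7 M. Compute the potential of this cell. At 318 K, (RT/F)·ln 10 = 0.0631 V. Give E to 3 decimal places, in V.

The Cu²⁺/Cu couple has the more positive E°, so it is the cathode; Sn⁴⁺/Sn²⁺ is the anode.
E°cell = +0.35 − (+0.14) = +0.21 V, with n = 2 electrons transferred.
Balancing gives Cu^2+(aq) + Sn^2+(aq) → Cu(s) + Sn^4+(aq); hence Q = [Sn^4+(aq)] / ([Cu^2+(aq)]·[Sn^2+(aq)]) = 0.00224 (log Q = −2.650).
E = E° − (0.0631/n)·log Q = +0.21 − (0.0631/2)(−2.650) = +0.294 V.

+0.294 V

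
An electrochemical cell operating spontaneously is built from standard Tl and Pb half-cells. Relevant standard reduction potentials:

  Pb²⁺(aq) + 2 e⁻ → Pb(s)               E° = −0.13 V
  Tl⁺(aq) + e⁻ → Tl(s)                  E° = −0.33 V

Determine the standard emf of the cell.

Of the two couples in this cell, the one with the more positive reduction potential is reduced at the cathode: here that is Pb²⁺/Pb (−0.13 V); Tl⁺/Tl (−0.33 V) is the anode.
E°cell = E°(cathode) − E°(anode) = −0.13 − (−0.33) = +0.20 V.

+0.20 V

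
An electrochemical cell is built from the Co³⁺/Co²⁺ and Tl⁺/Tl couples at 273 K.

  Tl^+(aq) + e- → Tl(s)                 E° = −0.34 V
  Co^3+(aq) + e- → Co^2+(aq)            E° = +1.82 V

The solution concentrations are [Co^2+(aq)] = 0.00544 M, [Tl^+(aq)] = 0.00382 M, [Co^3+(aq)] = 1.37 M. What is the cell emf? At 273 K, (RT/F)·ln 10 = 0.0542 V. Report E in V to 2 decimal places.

Co³⁺/Co²⁺ is reduced (cathode, E° = +1.82 V) and Tl⁺/Tl is oxidized (anode).
E°cell = E°cat − E°an = +1.82 − (−0.34) = +2.16 V; n = 1.
Balancing gives Co^3+(aq) + Tl(s) → Co^2+(aq) + Tl^+(aq); hence Q = ([Co^2+(aq)]·[Tl^+(aq)]) / [Co^3+(aq)] = 1.52×10^−5 (log Q = −4.819).
Applying E = E° − (RT ln10/nF)·log Q gives +2.16 − (0.0542/1)(−4.819) = +2.42 V.

+2.42 V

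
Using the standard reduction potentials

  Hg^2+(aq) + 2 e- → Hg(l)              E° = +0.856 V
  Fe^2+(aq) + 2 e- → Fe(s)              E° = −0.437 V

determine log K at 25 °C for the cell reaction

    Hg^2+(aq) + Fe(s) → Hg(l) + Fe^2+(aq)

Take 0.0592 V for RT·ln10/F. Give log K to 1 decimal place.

log K = 43.7

The Hg²⁺/Hg couple is reduced (cathode); E°cell = +0.856 − (−0.437) = +1.293 V with n = 2.
At equilibrium E = 0, so log K = nE°cell / 0.0592 = (2)(+1.293) / 0.0592 = 43.7.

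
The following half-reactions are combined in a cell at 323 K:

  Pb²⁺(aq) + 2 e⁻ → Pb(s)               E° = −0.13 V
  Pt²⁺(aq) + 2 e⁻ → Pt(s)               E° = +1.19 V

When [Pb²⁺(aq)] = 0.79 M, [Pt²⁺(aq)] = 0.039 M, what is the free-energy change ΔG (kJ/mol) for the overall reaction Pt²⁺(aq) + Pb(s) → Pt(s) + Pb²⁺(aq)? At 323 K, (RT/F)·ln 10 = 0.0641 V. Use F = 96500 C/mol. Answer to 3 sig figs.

With Pt²⁺/Pt reduced at the cathode, E°cell = +1.19 − (−0.13) = +1.32 V and n = 2.
Q = [Pb²⁺(aq)] / [Pt²⁺(aq)] = 20.3, so log Q = 1.307 and E = +1.32 − (0.0641/2)(1.307) = +1.2781 V.
Finally ΔG = −nFE = −(2)(96500 C/mol)(+1.2781 V) = −247 kJ/mol.

−247 kJ/mol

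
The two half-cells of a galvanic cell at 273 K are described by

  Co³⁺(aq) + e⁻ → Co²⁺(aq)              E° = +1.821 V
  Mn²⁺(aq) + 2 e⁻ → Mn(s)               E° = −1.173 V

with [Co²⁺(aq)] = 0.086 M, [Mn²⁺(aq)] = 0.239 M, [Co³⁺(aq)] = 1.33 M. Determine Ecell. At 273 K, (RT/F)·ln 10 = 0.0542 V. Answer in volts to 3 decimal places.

Co³⁺/Co²⁺ is reduced (cathode, E° = +1.821 V) and Mn²⁺/Mn is oxidized (anode).
E°cell = E°cat − E°an = +1.821 − (−1.173) = +2.994 V; n = 2.
The balanced reaction is 2 Co³⁺(aq) + Mn(s) → 2 Co²⁺(aq) + Mn²⁺(aq), so Q = ([Co²⁺(aq)]^2·[Mn²⁺(aq)]) / [Co³⁺(aq)]^2 = 0.000999 and log Q = −3.000.
By the Nernst equation, E = +2.994 − (0.0542/2)·(−3.000) = +3.075 V.

+3.075 V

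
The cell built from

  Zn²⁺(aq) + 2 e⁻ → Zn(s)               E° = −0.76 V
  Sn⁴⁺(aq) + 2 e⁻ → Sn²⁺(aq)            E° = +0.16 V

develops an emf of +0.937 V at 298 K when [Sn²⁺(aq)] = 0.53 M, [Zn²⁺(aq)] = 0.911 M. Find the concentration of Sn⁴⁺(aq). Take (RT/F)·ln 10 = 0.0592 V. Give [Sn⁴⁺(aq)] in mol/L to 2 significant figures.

1.8 M

Sn⁴⁺/Sn²⁺ is the cathode (higher E°); E°cell = +0.16 − (−0.76) = +0.92 V with n = 2.
From the Nernst equation, log Q = n(E° − E)/0.0592 = 2·(+0.92 − (+0.937))/0.0592 = −0.574.
Balancing electrons gives Sn⁴⁺(aq) + Zn(s) → Sn²⁺(aq) + Zn²⁺(aq); thus Q = ([Sn²⁺(aq)]·[Zn²⁺(aq)]) / [Sn⁴⁺(aq)].
Substituting the known concentrations and solving, log [Sn⁴⁺(aq)] = 0.258 and [Sn⁴⁺(aq)] = 1.8 M.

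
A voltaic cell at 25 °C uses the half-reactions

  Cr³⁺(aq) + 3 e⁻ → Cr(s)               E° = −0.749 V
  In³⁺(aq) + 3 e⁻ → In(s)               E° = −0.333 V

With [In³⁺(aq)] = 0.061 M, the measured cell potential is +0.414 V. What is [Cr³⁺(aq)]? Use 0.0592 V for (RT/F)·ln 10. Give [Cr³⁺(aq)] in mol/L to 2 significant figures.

The In³⁺/In couple has the larger reduction potential, so it is the cathode: E°cell = −0.333 − (−0.749) = +0.416 V and n = 3.
Since E = E° − (0.0592/n)·log Q, log Q = n(E° − E)/0.0592 = 0.101.
Balancing electrons gives In³⁺(aq) + Cr(s) → In(s) + Cr³⁺(aq); thus Q = [Cr³⁺(aq)] / [In³⁺(aq)].
Solving for the unknown gives log [Cr³⁺(aq)] = −1.114, so [Cr³⁺(aq)] ≈ 0.077 M.

0.077 M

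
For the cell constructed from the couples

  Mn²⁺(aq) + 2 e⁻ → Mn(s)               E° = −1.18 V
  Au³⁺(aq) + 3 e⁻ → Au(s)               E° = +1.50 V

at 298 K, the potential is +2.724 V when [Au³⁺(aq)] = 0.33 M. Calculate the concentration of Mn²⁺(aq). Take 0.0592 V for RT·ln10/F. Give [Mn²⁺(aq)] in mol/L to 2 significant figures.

With Au³⁺/Au at the cathode and Mn²⁺/Mn at the anode, E°cell = +1.50 − (−1.18) = +2.68 V (n = 6).
From the Nernst equation, log Q = n(E° − E)/0.0592 = 6·(+2.68 − (+2.724))/0.0592 = −4.459.
Balancing electrons gives 2 Au³⁺(aq) + 3 Mn(s) → 2 Au(s) + 3 Mn²⁺(aq); thus Q = [Mn²⁺(aq)]^3 / [Au³⁺(aq)]^2.
Solving for the unknown gives log [Mn²⁺(aq)] = −1.807, so [Mn²⁺(aq)] ≈ 0.016 M.

0.016 M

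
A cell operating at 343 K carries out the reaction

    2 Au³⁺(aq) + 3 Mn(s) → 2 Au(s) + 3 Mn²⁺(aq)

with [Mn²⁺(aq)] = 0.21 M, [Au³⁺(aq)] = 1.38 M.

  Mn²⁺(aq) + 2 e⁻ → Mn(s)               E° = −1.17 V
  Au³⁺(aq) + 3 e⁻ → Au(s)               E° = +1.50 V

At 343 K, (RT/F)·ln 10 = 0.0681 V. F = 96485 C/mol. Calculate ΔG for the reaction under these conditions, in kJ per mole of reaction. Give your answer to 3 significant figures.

−1560 kJ/mol

With Au³⁺/Au reduced at the cathode, E°cell = +1.50 − (−1.17) = +2.67 V and n = 6.
Here Q = [Mn²⁺(aq)]^3 / [Au³⁺(aq)]^2 = 0.00486 (log Q = −2.313), giving E = +2.67 − (0.0681/6)·(−2.313) = +2.6963 V.
ΔG = −nFE = −(6)(96485)(+2.6963) J/mol = −1560 kJ/mol.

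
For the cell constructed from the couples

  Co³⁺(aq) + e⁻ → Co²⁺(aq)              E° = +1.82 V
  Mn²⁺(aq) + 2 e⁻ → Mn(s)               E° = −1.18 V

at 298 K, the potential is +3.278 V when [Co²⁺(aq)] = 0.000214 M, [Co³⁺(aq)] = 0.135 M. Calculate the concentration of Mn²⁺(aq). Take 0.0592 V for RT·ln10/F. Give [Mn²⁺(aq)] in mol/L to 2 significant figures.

0.00016 M

With Co³⁺/Co²⁺ at the cathode and Mn²⁺/Mn at the anode, E°cell = +1.82 − (−1.18) = +3.00 V (n = 2).
Rearranging E = E° − (0.0592/n)·log Q gives log Q = 2(+3.00 − (+3.278))/0.0592 = −9.392.
For 2 Co³⁺(aq) + Mn(s) → 2 Co²⁺(aq) + Mn²⁺(aq), the reaction quotient is Q = ([Co²⁺(aq)]^2·[Mn²⁺(aq)]) / [Co³⁺(aq)]^2.
Isolating [Mn²⁺(aq)] in Q = 10^{−9.392} yields log [Mn²⁺(aq)] = −3.792, i.e. 0.00016 M.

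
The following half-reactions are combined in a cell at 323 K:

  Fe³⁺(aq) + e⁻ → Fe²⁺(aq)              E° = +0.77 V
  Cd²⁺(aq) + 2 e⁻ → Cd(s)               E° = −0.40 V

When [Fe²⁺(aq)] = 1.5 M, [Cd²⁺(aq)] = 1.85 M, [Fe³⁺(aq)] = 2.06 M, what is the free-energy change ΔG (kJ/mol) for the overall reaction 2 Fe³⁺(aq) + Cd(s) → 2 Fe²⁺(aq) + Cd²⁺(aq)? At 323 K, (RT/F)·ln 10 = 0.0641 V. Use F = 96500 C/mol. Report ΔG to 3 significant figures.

With Fe³⁺/Fe²⁺ reduced at the cathode, E°cell = +0.77 − (−0.40) = +1.17 V and n = 2.
Q = ([Fe²⁺(aq)]^2·[Cd²⁺(aq)]) / [Fe³⁺(aq)]^2 = 0.981, so log Q = −0.008 and E = +1.17 − (0.0641/2)(−0.008) = +1.1703 V.
Finally ΔG = −nFE = −(2)(96500 C/mol)(+1.1703 V) = −226 kJ/mol.

−226 kJ/mol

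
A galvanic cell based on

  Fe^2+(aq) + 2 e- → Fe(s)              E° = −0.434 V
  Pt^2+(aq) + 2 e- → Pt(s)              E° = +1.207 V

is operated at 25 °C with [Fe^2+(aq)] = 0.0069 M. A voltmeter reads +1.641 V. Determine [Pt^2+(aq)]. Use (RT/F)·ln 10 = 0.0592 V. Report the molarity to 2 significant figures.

0.0069 M

The Pt²⁺/Pt couple has the larger reduction potential, so it is the cathode: E°cell = +1.207 − (−0.434) = +1.641 V and n = 2.
Since E = E° − (0.0592/n)·log Q, log Q = n(E° − E)/0.0592 = 0.000.
The balanced reaction is Pt^2+(aq) + Fe(s) → Pt(s) + Fe^2+(aq), so Q = [Fe^2+(aq)] / [Pt^2+(aq)].
Solving for the unknown gives log [Pt^2+(aq)] = −2.161, so [Pt^2+(aq)] ≈ 0.0069 M.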